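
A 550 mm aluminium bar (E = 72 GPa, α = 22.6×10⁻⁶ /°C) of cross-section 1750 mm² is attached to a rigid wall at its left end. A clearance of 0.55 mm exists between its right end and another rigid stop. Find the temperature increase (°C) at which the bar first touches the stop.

ΔT ≈ 44.2 °C

The gap closes when αΔT L = 0.55 mm, since the bar is still unstressed at that instant.
So ΔT = g/(αL) = 0.55/(22.6×10⁻⁶ × 550) = 44.25 °C.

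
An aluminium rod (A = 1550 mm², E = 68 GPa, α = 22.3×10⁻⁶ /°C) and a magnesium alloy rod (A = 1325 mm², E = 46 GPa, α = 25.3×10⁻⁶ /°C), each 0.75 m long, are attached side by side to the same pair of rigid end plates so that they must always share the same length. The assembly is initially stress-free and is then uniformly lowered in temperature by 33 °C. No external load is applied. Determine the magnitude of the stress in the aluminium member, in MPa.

σ ≈ 2.47 MPa (compressive)

Both members must finish at the same length. With the larger α, the magnesium alloy tends to over-contract; the plates restrain it, putting the magnesium alloy in tension and the aluminium in compression. With no external load the two internal forces are equal and opposite, magnitude P.
Compatibility of the two members (thermal + elastic change equal): (α₁ − α₂)ΔT = P·[1/(A₁E₁) + 1/(A₂E₂)].
|α₁ − α₂|·ΔT = 3×10⁻⁶ × 33 = 9.9×10⁻⁵.
1/(A₁E₁) + 1/(A₂E₂) = 1/(1550×68×10³) + 1/(1325×46×10³) = 2.589×10⁻⁸ N⁻¹.
P = 9.9×10⁻⁵ / 2.589×10⁻⁸ = 3823 N = 3.823 kN.
σ_{aluminium} = P/A₁ = 3823/1550 = 2.467 MPa, compressive.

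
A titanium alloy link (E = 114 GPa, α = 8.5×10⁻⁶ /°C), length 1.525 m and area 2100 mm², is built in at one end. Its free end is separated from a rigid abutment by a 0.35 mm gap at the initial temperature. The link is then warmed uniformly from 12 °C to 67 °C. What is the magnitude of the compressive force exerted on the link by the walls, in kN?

Free thermal elongation = αΔT L = 8.5×10⁻⁶ × 55 × 1525 = 0.7129 mm.
The gap closes (δ_free > 0.35 mm) and the wall then resists a further 0.7129 − 0.35 = 0.3629 mm of expansion.
So σ = E(δ_free − g)/L = 114×10³ × 0.3629/1525 = 27.13 MPa.
P = σA = 27.13 × 2100 = 56.98 kN.

P ≈ 57 kN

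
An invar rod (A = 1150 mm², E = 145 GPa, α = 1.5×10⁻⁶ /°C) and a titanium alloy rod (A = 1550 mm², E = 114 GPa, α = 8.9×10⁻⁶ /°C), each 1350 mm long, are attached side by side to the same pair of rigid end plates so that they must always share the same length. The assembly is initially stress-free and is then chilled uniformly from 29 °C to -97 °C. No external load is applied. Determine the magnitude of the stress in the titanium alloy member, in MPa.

Both members must finish at the same length. With the larger α, the titanium alloy tends to over-contract; the plates restrain it, putting the titanium alloy in tension and the invar in compression. With no external load the two internal forces are equal and opposite, magnitude P.
Equating the net (thermal + elastic) strains gives |α₁ − α₂|·ΔT = P·[1/(A₁E₁) + 1/(A₂E₂)].
|α₁ − α₂|·ΔT = 7.4×10⁻⁶ × 126 = 0.0009324.
1/(A₁E₁) + 1/(A₂E₂) = 1/(1150×145×10³) + 1/(1550×114×10³) = 1.166×10⁻⁸ N⁻¹.
P = 0.0009324 / 1.166×10⁻⁸ = 79990 N = 79.99 kN.
σ_{titanium alloy} = P/A₂ = 79990/1550 = 51.61 MPa, tensile.

σ ≈ 51.6 MPa (tensile)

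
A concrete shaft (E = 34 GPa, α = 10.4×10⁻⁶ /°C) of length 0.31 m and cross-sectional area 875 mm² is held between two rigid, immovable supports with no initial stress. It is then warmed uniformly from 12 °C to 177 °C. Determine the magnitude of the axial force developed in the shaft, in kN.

The ends cannot move, so σ = EαΔT = 34×10³ × 10.4×10⁻⁶ × 165 = 58.34 MPa.
Axial force P = σA = 58.34 × 875 = 51050 N = 51.05 kN, compressive.

P ≈ 51.1 kN (compressive)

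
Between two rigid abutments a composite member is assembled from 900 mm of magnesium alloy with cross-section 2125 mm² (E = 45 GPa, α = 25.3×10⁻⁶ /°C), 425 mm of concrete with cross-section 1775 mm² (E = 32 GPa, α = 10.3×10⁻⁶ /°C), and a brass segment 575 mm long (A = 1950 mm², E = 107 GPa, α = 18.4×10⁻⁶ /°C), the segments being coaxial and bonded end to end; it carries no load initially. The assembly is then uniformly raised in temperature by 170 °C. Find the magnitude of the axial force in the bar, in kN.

P ≈ 326 kN (compressive)

With the walls removed the bar would change length by δ_free = Σ αᵢΔT Lᵢ = 25.3×10⁻⁶×170×900 + 10.3×10⁻⁶×170×425 + 18.4×10⁻⁶×170×575 = 6.414 mm.
The walls prevent any net length change, so an axial force P (same in every segment) develops. Compatibility: P · Σ Lᵢ/(AᵢEᵢ) = δ_free.
Σ Lᵢ/(AᵢEᵢ) = 900/(2125×45×10³) + 425/(1775×32×10³) + 575/(1950×107×10³) = 1.965×10⁻⁵ mm/N.
So P = 6.414 / 1.965×10⁻⁵ = 326.4 kN, compressive.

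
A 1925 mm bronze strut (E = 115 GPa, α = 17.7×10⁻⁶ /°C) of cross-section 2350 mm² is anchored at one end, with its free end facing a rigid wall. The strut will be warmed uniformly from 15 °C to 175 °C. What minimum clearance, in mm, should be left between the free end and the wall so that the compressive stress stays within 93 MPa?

With no wall the strut would lengthen by αΔT L = 17.7×10⁻⁶ × 160 × 1925 = 5.452 mm.
A stress of 93 MPa corresponds to the wall pushing the strut back by σL/E = 93×1925/(115×10³) = 1.557 mm.
The gap must absorb the remainder: g_min = 5.452 − 1.557 = 3.895 mm.

g ≈ 3.89 mm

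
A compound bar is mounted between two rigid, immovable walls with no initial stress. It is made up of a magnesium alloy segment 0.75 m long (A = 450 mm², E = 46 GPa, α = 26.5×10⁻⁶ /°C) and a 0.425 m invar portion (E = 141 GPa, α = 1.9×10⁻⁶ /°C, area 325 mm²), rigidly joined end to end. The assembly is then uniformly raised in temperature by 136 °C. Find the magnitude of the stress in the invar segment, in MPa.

If the supports were absent, the total length change would be Σ αᵢΔT Lᵢ = 26.5×10⁻⁶×136×750 + 1.9×10⁻⁶×136×425 = 2.813 mm.
The walls prevent any net length change, so an axial force P (same in every segment) develops. Compatibility: P · Σ Lᵢ/(AᵢEᵢ) = δ_free.
The series flexibility is Σ Lᵢ/(AᵢEᵢ) = 750/(450×46×10³) + 425/(325×141×10³) = 4.551×10⁻⁵ mm/N.
P = 2.813 / 4.551×10⁻⁵ = 61810 N = 61.81 kN, compressive.
σ_{invar} = P / A = 61810 / 325 = 190.2 MPa.

σ ≈ 190 MPa (compressive)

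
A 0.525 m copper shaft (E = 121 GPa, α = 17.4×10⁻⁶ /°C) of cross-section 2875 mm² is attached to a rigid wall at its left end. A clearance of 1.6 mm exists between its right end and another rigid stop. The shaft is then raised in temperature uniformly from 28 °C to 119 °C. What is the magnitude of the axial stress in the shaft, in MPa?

σ ≈ 0 MPa

Free thermal elongation = αΔT L = 17.4×10⁻⁶ × 91 × 525 = 0.8313 mm.
This is smaller than the 1.6 mm clearance, so the shaft expands freely without reaching the stop — the stress is zero.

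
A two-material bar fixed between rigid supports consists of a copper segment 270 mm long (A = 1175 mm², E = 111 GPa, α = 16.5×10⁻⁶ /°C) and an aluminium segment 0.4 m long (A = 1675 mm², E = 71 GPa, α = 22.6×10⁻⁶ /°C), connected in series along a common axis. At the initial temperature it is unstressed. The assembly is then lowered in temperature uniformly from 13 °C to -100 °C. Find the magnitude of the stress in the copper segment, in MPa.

With the walls removed the bar would change length by δ_free = Σ αᵢΔT Lᵢ = 16.5×10⁻⁶×113×270 + 22.6×10⁻⁶×113×400 = 1.525 mm.
The walls prevent any net length change, so an axial force P (same in every segment) develops. Compatibility: P · Σ Lᵢ/(AᵢEᵢ) = δ_free.
The series flexibility is Σ Lᵢ/(AᵢEᵢ) = 270/(1175×111×10³) + 400/(1675×71×10³) = 5.434×10⁻⁶ mm/N.
Hence P = δ_free / Σ(L/AE) = 1.525/5.434×10⁻⁶ = 280.6 kN (tensile).
σ_{copper} = P / A = 280600 / 1175 = 238.8 MPa.

σ ≈ 239 MPa (tensile)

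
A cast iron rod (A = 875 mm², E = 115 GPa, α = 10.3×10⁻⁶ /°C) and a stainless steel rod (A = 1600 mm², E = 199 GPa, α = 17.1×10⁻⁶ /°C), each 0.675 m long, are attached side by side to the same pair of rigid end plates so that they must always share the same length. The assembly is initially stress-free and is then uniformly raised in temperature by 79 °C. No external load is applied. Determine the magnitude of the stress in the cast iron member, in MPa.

The stainless steel has the larger α, so on heating it would change length more than the cast iron if both were free. The rigid plates force a common final length, so the stainless steel is put into compression and the cast iron into tension, with equal and opposite forces P (no external load).
Setting the final lengths equal and cancelling L: (α₁ − α₂)ΔT = P/(A₁E₁) + P/(A₂E₂).
|α₁ − α₂|·ΔT = 6.8×10⁻⁶ × 79 = 0.0005372.
1/(A₁E₁) + 1/(A₂E₂) = 1/(875×115×10³) + 1/(1600×199×10³) = 1.308×10⁻⁸ N⁻¹.
P = 0.0005372 / 1.308×10⁻⁸ = 41070 N = 41.07 kN.
σ_{cast iron} = P/A₁ = 41070/875 = 46.94 MPa, tensile.

σ ≈ 46.9 MPa (tensile)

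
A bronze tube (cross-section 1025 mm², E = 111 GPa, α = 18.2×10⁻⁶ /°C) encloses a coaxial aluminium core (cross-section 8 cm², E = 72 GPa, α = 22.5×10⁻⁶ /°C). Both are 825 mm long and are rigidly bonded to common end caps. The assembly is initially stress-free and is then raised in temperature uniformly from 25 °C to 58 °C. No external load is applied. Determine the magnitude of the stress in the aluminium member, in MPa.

Equilibrium of a rigid end plate with no external load gives equal and opposite internal forces ±P in the two members. Since α_{aluminium} > α_{bronze}, heating drives the aluminium into compression and the bronze into tension.
Compatibility of the two members (thermal + elastic change equal): (α₁ − α₂)ΔT = P·[1/(A₁E₁) + 1/(A₂E₂)].
|α₁ − α₂|·ΔT = 4.3×10⁻⁶ × 33 = 0.0001419.
1/(A₁E₁) + 1/(A₂E₂) = 1/(1025×111×10³) + 1/(800×72×10³) = 2.615×10⁻⁸ N⁻¹.
P = 0.0001419 / 2.615×10⁻⁸ = 5426 N = 5.426 kN.
σ_{aluminium} = P/A₂ = 5426/800 = 6.783 MPa, compressive.

σ ≈ 6.78 MPa (compressive)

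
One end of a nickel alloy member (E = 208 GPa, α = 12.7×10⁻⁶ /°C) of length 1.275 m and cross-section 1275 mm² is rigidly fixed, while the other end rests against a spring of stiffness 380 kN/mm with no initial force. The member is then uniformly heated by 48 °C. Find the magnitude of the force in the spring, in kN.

P ≈ 104 kN

Free thermal expansion: δ_free = αΔT L = 12.7×10⁻⁶ × 48 × 1275 = 0.7772 mm.
Let P be the compressive force at the spring. The member shortens elastically by PL/(AE) and the spring compresses by P/k; together these equal δ_free.
P [ L/(AE) + 1/k ] = δ_free → P [ 1275/(1275×208×10³) + 1/(380×10³) ] = 0.7772.
P = 0.7772 / 7.439×10⁻⁶ = 104500 N.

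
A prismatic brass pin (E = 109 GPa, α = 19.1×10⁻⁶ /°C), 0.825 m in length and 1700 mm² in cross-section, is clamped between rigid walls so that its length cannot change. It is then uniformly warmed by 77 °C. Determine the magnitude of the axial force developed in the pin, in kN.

P ≈ 273 kN (compressive)

Full restraint means ε = 0, so the stress is σ = EαΔT = 109×10³ × 19.1×10⁻⁶ × 77 = 160.3 MPa.
P = AEαΔT = 1700 × 109×10³ × 19.1×10⁻⁶ × 77 = 272.5 kN (compressive).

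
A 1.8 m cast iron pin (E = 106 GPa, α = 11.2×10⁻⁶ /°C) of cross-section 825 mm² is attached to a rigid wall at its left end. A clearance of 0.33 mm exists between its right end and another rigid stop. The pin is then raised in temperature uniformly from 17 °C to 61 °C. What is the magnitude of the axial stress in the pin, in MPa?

Unrestrained expansion: δ_free = αΔT L = 11.2×10⁻⁶ × 44 × 1800 = 0.887 mm.
After closing the 0.33 mm clearance, 0.887 − 0.33 = 0.557 mm of expansion remains to be suppressed by the wall.
Compatibility: PL/(AE) = 0.557 mm, so σ = P/A = E × (0.557/1800) = 32.8 MPa.

σ ≈ 32.8 MPa (compressive)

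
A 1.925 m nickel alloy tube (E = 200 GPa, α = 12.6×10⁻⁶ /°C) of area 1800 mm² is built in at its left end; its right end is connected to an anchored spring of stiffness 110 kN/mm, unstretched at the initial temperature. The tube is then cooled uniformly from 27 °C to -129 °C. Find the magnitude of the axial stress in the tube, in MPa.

If the spring were absent the tube would shorten by αΔT L = 12.6×10⁻⁶ × 156 × 1925 = 3.784 mm.
With a force P in the spring, the elastic change of the tube is PL/(AE) and that of the spring is P/k; compatibility requires their sum to equal δ_free.
So P = δ_free / [L/(AE) + 1/k] = 3.784 / [ 1925/(1800×200×10³) + 1/(110×10³) ].
P = 3.784 / 1.444×10⁻⁵ = 262100 N.
σ = P/A = 262100/1800 = 145.6 MPa.

σ ≈ 146 MPa (tensile)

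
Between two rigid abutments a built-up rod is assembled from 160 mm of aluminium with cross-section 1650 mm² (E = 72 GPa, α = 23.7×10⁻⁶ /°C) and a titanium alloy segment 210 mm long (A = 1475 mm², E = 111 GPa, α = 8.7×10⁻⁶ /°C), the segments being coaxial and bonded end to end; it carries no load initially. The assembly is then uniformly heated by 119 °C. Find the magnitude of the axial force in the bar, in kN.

P ≈ 254 kN (compressive)

If the supports were absent, the total length change would be Σ αᵢΔT Lᵢ = 23.7×10⁻⁶×119×160 + 8.7×10⁻⁶×119×210 = 0.6687 mm.
The walls prevent any net length change, so an axial force P (same in every segment) develops. Compatibility: P · Σ Lᵢ/(AᵢEᵢ) = δ_free.
The series flexibility is Σ Lᵢ/(AᵢEᵢ) = 160/(1650×72×10³) + 210/(1475×111×10³) = 2.629×10⁻⁶ mm/N.
So P = 0.6687 / 2.629×10⁻⁶ = 254.3 kN, compressive.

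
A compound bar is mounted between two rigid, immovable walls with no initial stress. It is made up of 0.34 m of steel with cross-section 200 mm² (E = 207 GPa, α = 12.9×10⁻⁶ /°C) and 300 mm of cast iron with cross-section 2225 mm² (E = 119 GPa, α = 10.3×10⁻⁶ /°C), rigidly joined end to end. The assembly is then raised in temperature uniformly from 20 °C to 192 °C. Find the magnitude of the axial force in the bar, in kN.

P ≈ 138 kN (compressive)

Free thermal expansion of the whole bar: Σ αᵢΔT Lᵢ = 12.9×10⁻⁶×172×340 + 10.3×10⁻⁶×172×300 = 1.286 mm.
Since the ends are fixed, an axial force P builds up, equal in every segment, with P · Σ Lᵢ/(AᵢEᵢ) = δ_free.
Σ Lᵢ/(AᵢEᵢ) = 340/(200×207×10³) + 300/(2225×119×10³) = 9.346×10⁻⁶ mm/N.
Hence P = δ_free / Σ(L/AE) = 1.286/9.346×10⁻⁶ = 137.6 kN (compressive).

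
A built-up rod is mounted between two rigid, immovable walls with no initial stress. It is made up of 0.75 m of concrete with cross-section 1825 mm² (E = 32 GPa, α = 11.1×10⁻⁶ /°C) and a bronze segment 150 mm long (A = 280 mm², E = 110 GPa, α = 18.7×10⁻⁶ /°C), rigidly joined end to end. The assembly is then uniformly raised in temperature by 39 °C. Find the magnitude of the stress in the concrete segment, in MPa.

σ ≈ 13.4 MPa (compressive)

With the walls removed the bar would change length by δ_free = Σ αᵢΔT Lᵢ = 11.1×10⁻⁶×39×750 + 18.7×10⁻⁶×39×150 = 0.4341 mm.
The walls prevent any net length change, so an axial force P (same in every segment) develops. Compatibility: P · Σ Lᵢ/(AᵢEᵢ) = δ_free.
The series flexibility is Σ Lᵢ/(AᵢEᵢ) = 750/(1825×32×10³) + 150/(280×110×10³) = 1.771×10⁻⁵ mm/N.
P = 0.4341 / 1.771×10⁻⁵ = 24510 N = 24.51 kN, compressive.
σ_{concrete} = P / A = 24510 / 1825 = 13.43 MPa.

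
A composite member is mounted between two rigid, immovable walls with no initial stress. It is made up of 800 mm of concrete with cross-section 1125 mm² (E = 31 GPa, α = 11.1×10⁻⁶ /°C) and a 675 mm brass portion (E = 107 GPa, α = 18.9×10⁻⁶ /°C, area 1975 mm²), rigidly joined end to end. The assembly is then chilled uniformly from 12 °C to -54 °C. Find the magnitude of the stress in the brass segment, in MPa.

Free thermal contraction of the whole bar: Σ αᵢΔT Lᵢ = 11.1×10⁻⁶×66×800 + 18.9×10⁻⁶×66×675 = 1.428 mm.
The rigid supports impose zero overall length change; the single axial force P common to all segments must satisfy P Σ Lᵢ/(AᵢEᵢ) = δ_free.
Σ Lᵢ/(AᵢEᵢ) = 800/(1125×31×10³) + 675/(1975×107×10³) = 2.613×10⁻⁵ mm/N.
Hence P = δ_free / Σ(L/AE) = 1.428/2.613×10⁻⁵ = 54.65 kN (tensile).
σ_{brass} = P / A = 54650 / 1975 = 27.67 MPa.

σ ≈ 27.7 MPa (tensile)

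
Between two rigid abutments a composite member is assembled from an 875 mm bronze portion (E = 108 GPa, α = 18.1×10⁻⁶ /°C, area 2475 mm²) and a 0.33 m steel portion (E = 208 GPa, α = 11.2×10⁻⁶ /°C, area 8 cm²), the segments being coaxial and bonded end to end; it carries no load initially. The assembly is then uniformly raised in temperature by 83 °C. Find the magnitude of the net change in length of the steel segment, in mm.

With the walls removed the bar would change length by δ_free = Σ αᵢΔT Lᵢ = 18.1×10⁻⁶×83×875 + 11.2×10⁻⁶×83×330 = 1.621 mm.
The rigid supports impose zero overall length change; the single axial force P common to all segments must satisfy P Σ Lᵢ/(AᵢEᵢ) = δ_free.
The series flexibility is Σ Lᵢ/(AᵢEᵢ) = 875/(2475×108×10³) + 330/(800×208×10³) = 5.257×10⁻⁶ mm/N.
So P = 1.621 / 5.257×10⁻⁶ = 308.4 kN, compressive.
For the steel segment, free thermal change = 11.2×10⁻⁶×83×330 = 0.3068 mm and elastic change from P = 308400×330/(800×208×10³) = 0.6117 mm; these oppose, so the net change is 0.305 mm (segment shortens).

|ΔL| ≈ 0.305 mm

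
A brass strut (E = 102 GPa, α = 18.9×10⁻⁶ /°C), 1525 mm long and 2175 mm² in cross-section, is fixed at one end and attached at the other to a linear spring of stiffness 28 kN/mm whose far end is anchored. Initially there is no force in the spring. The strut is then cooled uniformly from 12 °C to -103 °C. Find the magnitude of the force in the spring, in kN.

If the spring were absent the strut would shorten by αΔT L = 18.9×10⁻⁶ × 115 × 1525 = 3.315 mm.
Let P be the tensile force in the spring. The strut extends elastically by PL/(AE) and the spring stretches by P/k; together these equal δ_free.
So P = δ_free / [L/(AE) + 1/k] = 3.315 / [ 1525/(2175×102×10³) + 1/(28×10³) ].
P = 3.315 / 4.259×10⁻⁵ = 77830 N.

P ≈ 77.8 kN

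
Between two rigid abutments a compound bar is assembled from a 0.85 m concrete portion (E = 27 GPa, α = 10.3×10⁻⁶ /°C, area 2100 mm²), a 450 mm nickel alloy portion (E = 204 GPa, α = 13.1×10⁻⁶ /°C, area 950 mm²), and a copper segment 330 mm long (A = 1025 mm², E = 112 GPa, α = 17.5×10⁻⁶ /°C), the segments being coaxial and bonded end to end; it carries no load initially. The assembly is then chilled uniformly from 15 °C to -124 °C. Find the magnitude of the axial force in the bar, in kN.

P ≈ 141 kN (tensile)

With the walls removed the bar would change length by δ_free = Σ αᵢΔT Lᵢ = 10.3×10⁻⁶×139×850 + 13.1×10⁻⁶×139×450 + 17.5×10⁻⁶×139×330 = 2.839 mm.
The rigid supports impose zero overall length change; the single axial force P common to all segments must satisfy P Σ Lᵢ/(AᵢEᵢ) = δ_free.
Σ Lᵢ/(AᵢEᵢ) = 850/(2100×27×10³) + 450/(950×204×10³) + 330/(1025×112×10³) = 2.019×10⁻⁵ mm/N.
P = 2.839 / 2.019×10⁻⁵ = 140600 N = 140.6 kN, tensile.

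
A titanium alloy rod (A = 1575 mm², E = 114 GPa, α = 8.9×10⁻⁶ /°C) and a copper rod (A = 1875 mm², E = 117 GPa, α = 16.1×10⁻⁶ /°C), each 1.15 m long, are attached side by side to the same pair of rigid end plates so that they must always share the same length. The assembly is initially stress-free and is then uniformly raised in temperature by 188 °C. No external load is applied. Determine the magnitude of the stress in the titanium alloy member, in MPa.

Equilibrium of a rigid end plate with no external load gives equal and opposite internal forces ±P in the two members. Since α_{copper} > α_{titanium alloy}, heating drives the copper into compression and the titanium alloy into tension.
Compatibility of the two members (thermal + elastic change equal): (α₁ − α₂)ΔT = P·[1/(A₁E₁) + 1/(A₂E₂)].
|α₁ − α₂|·ΔT = 7.2×10⁻⁶ × 188 = 0.001354.
1/(A₁E₁) + 1/(A₂E₂) = 1/(1575×114×10³) + 1/(1875×117×10³) = 1.013×10⁻⁸ N⁻¹.
P = 0.001354 / 1.013×10⁻⁸ = 133700 N = 133.7 kN.
σ_{titanium alloy} = P/A₁ = 133700/1575 = 84.86 MPa, tensile.

σ ≈ 84.9 MPa (tensile)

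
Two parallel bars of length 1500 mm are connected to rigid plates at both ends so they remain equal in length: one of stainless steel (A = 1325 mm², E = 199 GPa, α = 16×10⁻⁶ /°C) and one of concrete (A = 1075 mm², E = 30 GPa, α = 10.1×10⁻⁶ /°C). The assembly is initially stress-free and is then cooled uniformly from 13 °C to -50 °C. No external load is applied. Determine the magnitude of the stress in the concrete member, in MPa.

Both members must finish at the same length. With the larger α, the stainless steel tends to over-contract; the plates restrain it, putting the stainless steel in tension and the concrete in compression. With no external load the two internal forces are equal and opposite, magnitude P.
Equating the net (thermal + elastic) strains gives |α₁ − α₂|·ΔT = P·[1/(A₁E₁) + 1/(A₂E₂)].
|α₁ − α₂|·ΔT = 5.9×10⁻⁶ × 63 = 0.0003717.
1/(A₁E₁) + 1/(A₂E₂) = 1/(1325×199×10³) + 1/(1075×30×10³) = 3.48×10⁻⁸ N⁻¹.
P = 0.0003717 / 3.48×10⁻⁸ = 10680 N = 10.68 kN.
σ_{concrete} = P/A₂ = 10680/1075 = 9.936 MPa, compressive.

σ ≈ 9.94 MPa (compressive)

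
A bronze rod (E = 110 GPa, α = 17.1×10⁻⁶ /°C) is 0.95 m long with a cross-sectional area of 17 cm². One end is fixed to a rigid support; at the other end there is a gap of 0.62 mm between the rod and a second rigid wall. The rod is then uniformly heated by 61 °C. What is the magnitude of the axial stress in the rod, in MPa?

σ ≈ 43 MPa (compressive)

Unrestrained expansion: δ_free = αΔT L = 17.1×10⁻⁶ × 61 × 950 = 0.9909 mm.
This exceeds the 0.62 mm gap, so the wall pushes back. The portion of expansion that must be recovered elastically is δ_free − gap = 0.9909 − 0.62 = 0.3709 mm.
So σ = E(δ_free − g)/L = 110×10³ × 0.3709/950 = 42.95 MPa.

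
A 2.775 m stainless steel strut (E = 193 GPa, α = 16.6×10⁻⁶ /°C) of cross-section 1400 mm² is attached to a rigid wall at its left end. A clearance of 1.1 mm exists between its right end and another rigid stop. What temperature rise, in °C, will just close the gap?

The gap closes when αΔT L = 1.1 mm, since the strut is still unstressed at that instant.
ΔT = 1.1 / (16.6×10⁻⁶ × 2775) = 23.88 °C.

ΔT ≈ 23.9 °C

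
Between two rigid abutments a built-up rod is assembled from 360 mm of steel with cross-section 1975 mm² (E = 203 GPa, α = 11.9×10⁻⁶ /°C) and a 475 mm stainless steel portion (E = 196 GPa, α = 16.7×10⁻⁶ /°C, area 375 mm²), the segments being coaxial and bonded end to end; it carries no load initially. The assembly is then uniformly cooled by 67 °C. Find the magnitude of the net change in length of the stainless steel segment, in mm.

If the supports were absent, the total length change would be Σ αᵢΔT Lᵢ = 11.9×10⁻⁶×67×360 + 16.7×10⁻⁶×67×475 = 0.8185 mm.
The rigid supports impose zero overall length change; the single axial force P common to all segments must satisfy P Σ Lᵢ/(AᵢEᵢ) = δ_free.
Σ Lᵢ/(AᵢEᵢ) = 360/(1975×203×10³) + 475/(375×196×10³) = 7.361×10⁻⁶ mm/N.
Hence P = δ_free / Σ(L/AE) = 0.8185/7.361×10⁻⁶ = 111.2 kN (tensile).
For the stainless steel segment, free thermal change = 16.7×10⁻⁶×67×475 = 0.5315 mm and elastic change from P = 111200×475/(375×196×10³) = 0.7187 mm; these oppose, so the net change is 0.187 mm (segment lengthens).

|ΔL| ≈ 0.187 mm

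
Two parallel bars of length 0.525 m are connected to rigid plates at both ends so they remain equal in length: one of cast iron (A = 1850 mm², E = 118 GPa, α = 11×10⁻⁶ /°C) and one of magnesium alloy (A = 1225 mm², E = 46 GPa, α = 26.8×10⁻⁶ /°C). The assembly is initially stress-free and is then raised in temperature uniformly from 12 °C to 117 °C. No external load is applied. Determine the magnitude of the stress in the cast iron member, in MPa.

The magnesium alloy has the larger α, so on heating it would change length more than the cast iron if both were free. The rigid plates force a common final length, so the magnesium alloy is put into compression and the cast iron into tension, with equal and opposite forces P (no external load).
Compatibility of the two members (thermal + elastic change equal): (α₁ − α₂)ΔT = P·[1/(A₁E₁) + 1/(A₂E₂)].
|α₁ − α₂|·ΔT = 15.8×10⁻⁶ × 105 = 0.001659.
1/(A₁E₁) + 1/(A₂E₂) = 1/(1850×118×10³) + 1/(1225×46×10³) = 2.233×10⁻⁸ N⁻¹.
P = 0.001659 / 2.233×10⁻⁸ = 74300 N = 74.3 kN.
σ_{cast iron} = P/A₁ = 74300/1850 = 40.16 MPa, tensile.

σ ≈ 40.2 MPa (tensile)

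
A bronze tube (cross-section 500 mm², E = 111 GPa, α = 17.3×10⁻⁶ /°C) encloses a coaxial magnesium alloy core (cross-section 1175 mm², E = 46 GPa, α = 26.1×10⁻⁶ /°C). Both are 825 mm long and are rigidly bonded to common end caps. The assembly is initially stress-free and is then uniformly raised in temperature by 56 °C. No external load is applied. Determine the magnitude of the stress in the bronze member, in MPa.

Both members must finish at the same length. With the larger α, the magnesium alloy tends to over-expand; the plates restrain it, putting the magnesium alloy in compression and the bronze in tension. With no external load the two internal forces are equal and opposite, magnitude P.
Compatibility of the two members (thermal + elastic change equal): (α₁ − α₂)ΔT = P·[1/(A₁E₁) + 1/(A₂E₂)].
|α₁ − α₂|·ΔT = 8.8×10⁻⁶ × 56 = 0.0004928.
1/(A₁E₁) + 1/(A₂E₂) = 1/(500×111×10³) + 1/(1175×46×10³) = 3.652×10⁻⁸ N⁻¹.
So P = 0.0004928 / 3.652×10⁻⁸ = 13.49 kN.
σ_{bronze} = P/A₁ = 13490/500 = 26.99 MPa, tensile.

σ ≈ 27 MPa (tensile)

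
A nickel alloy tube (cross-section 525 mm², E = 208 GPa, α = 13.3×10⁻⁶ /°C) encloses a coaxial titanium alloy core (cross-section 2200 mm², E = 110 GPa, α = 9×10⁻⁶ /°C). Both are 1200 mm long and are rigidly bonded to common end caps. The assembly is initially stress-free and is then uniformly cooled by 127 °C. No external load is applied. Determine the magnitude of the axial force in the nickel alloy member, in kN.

P ≈ 41.1 kN (tensile in the nickel alloy)

Both members must finish at the same length. With the larger α, the nickel alloy tends to over-contract; the plates restrain it, putting the nickel alloy in tension and the titanium alloy in compression. With no external load the two internal forces are equal and opposite, magnitude P.
Setting the final lengths equal and cancelling L: (α₁ − α₂)ΔT = P/(A₁E₁) + P/(A₂E₂).
|α₁ − α₂|·ΔT = 4.3×10⁻⁶ × 127 = 0.0005461.
1/(A₁E₁) + 1/(A₂E₂) = 1/(525×208×10³) + 1/(2200×110×10³) = 1.329×10⁻⁸ N⁻¹.
So P = 0.0005461 / 1.329×10⁻⁸ = 41.09 kN.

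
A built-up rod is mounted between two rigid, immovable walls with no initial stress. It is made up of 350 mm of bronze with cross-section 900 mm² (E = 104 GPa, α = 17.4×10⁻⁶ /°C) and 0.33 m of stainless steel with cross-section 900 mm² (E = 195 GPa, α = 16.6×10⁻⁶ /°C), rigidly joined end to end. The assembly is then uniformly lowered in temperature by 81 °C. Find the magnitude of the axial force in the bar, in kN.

P ≈ 167 kN (tensile)

If the supports were absent, the total length change would be Σ αᵢΔT Lᵢ = 17.4×10⁻⁶×81×350 + 16.6×10⁻⁶×81×330 = 0.937 mm.
The rigid supports impose zero overall length change; the single axial force P common to all segments must satisfy P Σ Lᵢ/(AᵢEᵢ) = δ_free.
The series flexibility is Σ Lᵢ/(AᵢEᵢ) = 350/(900×104×10³) + 330/(900×195×10³) = 5.62×10⁻⁶ mm/N.
Hence P = δ_free / Σ(L/AE) = 0.937/5.62×10⁻⁶ = 166.7 kN (tensile).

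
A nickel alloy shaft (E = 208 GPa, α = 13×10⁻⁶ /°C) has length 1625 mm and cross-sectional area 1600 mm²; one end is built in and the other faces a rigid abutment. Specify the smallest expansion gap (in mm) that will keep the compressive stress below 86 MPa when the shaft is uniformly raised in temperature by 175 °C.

With no wall the shaft would lengthen by αΔT L = 13×10⁻⁶ × 175 × 1625 = 3.697 mm.
A stress of 86 MPa corresponds to the wall pushing the shaft back by σL/E = 86×1625/(208×10³) = 0.6719 mm.
The gap must absorb the remainder: g_min = 3.697 − 0.6719 = 3.025 mm.

g ≈ 3.02 mm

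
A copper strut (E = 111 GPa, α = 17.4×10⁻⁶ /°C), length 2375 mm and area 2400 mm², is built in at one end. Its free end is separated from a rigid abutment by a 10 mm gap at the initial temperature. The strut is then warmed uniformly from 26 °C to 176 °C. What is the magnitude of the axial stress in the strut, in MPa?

Unrestrained expansion: δ_free = αΔT L = 17.4×10⁻⁶ × 150 × 2375 = 6.199 mm.
Since δ_free = 6.2 mm is less than the 10 mm gap, the strut never touches the wall. No axial force develops.

σ ≈ 0 MPa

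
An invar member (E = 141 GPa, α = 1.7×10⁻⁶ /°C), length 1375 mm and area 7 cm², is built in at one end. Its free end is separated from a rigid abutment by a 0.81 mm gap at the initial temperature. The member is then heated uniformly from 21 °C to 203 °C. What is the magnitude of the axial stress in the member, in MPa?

Unrestrained expansion: δ_free = αΔT L = 1.7×10⁻⁶ × 182 × 1375 = 0.4254 mm.
Since δ_free = 0.425 mm is less than the 0.81 mm gap, the member never touches the wall. No axial force develops.

σ ≈ 0 MPa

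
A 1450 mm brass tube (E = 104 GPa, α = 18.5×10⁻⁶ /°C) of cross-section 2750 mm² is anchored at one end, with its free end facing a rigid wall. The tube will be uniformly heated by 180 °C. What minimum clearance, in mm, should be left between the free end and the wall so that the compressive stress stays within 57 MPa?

With no wall the tube would lengthen by αΔT L = 18.5×10⁻⁶ × 180 × 1450 = 4.828 mm.
At the allowable stress the elastic shortening the wall may impose is σL/E = 57 × 1450 / (104×10³) = 0.7947 mm.
So the gap has to take up the difference, g_min = δ_free − σL/E = 4.828 − 0.7947 = 4.034 mm.

g ≈ 4.03 mm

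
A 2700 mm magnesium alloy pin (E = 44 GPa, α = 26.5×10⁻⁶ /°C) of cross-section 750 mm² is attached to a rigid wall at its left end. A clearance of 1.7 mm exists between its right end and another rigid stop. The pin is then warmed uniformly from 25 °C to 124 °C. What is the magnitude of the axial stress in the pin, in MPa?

σ ≈ 87.7 MPa (compressive)

Free thermal elongation = αΔT L = 26.5×10⁻⁶ × 99 × 2700 = 7.083 mm.
The gap closes (δ_free > 1.7 mm) and the wall then resists a further 7.083 − 1.7 = 5.383 mm of expansion.
So σ = E(δ_free − g)/L = 44×10³ × 5.383/2700 = 87.73 MPa.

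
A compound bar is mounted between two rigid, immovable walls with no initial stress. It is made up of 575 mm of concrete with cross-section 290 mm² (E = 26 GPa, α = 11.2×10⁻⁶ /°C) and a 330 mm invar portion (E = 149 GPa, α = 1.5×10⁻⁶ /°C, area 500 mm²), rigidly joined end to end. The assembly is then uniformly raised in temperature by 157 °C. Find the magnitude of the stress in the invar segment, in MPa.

With the walls removed the bar would change length by δ_free = Σ αᵢΔT Lᵢ = 11.2×10⁻⁶×157×575 + 1.5×10⁻⁶×157×330 = 1.089 mm.
The rigid supports impose zero overall length change; the single axial force P common to all segments must satisfy P Σ Lᵢ/(AᵢEᵢ) = δ_free.
The series flexibility is Σ Lᵢ/(AᵢEᵢ) = 575/(290×26×10³) + 330/(500×149×10³) = 8.069×10⁻⁵ mm/N.
So P = 1.089 / 8.069×10⁻⁵ = 13.49 kN, compressive.
σ_{invar} = P / A = 13490 / 500 = 26.99 MPa.

σ ≈ 27 MPa (compressive)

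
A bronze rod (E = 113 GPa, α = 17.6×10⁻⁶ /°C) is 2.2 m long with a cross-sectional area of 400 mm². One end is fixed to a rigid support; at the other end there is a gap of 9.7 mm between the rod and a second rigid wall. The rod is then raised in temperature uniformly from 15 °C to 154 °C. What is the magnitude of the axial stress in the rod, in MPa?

σ ≈ 0 MPa

If the wall were absent the rod would grow by αΔT L = 17.6×10⁻⁶ × 139 × 2200 = 5.382 mm.
Since δ_free = 5.38 mm is less than the 9.7 mm gap, the rod never touches the wall. No axial force develops.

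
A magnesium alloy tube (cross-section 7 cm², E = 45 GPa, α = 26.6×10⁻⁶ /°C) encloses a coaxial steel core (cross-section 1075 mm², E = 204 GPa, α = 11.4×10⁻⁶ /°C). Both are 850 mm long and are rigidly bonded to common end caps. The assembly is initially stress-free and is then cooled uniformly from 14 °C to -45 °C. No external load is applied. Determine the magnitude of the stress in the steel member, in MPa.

Both members must finish at the same length. With the larger α, the magnesium alloy tends to over-contract; the plates restrain it, putting the magnesium alloy in tension and the steel in compression. With no external load the two internal forces are equal and opposite, magnitude P.
Setting the final lengths equal and cancelling L: (α₁ − α₂)ΔT = P/(A₁E₁) + P/(A₂E₂).
|α₁ − α₂|·ΔT = 15.2×10⁻⁶ × 59 = 0.0008968.
1/(A₁E₁) + 1/(A₂E₂) = 1/(700×45×10³) + 1/(1075×204×10³) = 3.631×10⁻⁸ N⁻¹.
P = 0.0008968 / 3.631×10⁻⁸ = 24700 N = 24.7 kN.
σ_{steel} = P/A₂ = 24700/1075 = 22.98 MPa, compressive.

σ ≈ 23 MPa (compressive)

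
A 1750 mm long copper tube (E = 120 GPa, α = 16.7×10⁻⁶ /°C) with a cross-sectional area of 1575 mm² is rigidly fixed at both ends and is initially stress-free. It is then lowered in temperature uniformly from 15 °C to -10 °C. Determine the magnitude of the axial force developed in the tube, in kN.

The ends cannot move, so σ = EαΔT = 120×10³ × 16.7×10⁻⁶ × 25 = 50.1 MPa.
Then P = σA = 50.1 × 1575 mm² = 78.91 kN, tensile.

P ≈ 78.9 kN (tensile)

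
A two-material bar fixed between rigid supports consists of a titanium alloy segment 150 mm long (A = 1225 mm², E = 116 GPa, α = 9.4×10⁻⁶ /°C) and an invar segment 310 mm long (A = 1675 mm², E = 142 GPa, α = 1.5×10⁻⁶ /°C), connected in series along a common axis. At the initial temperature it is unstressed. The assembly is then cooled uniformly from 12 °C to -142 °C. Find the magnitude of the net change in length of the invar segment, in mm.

Free thermal contraction of the whole bar: Σ αᵢΔT Lᵢ = 9.4×10⁻⁶×154×150 + 1.5×10⁻⁶×154×310 = 0.2888 mm.
Since the ends are fixed, an axial force P builds up, equal in every segment, with P · Σ Lᵢ/(AᵢEᵢ) = δ_free.
The series flexibility is Σ Lᵢ/(AᵢEᵢ) = 150/(1225×116×10³) + 310/(1675×142×10³) = 2.359×10⁻⁶ mm/N.
So P = 0.2888 / 2.359×10⁻⁶ = 122.4 kN, tensile.
For the invar segment, free thermal change = 1.5×10⁻⁶×154×310 = 0.07161 mm and elastic change from P = 122400×310/(1675×142×10³) = 0.1595 mm; these oppose, so the net change is 0.0879 mm (segment lengthens).

|ΔL| ≈ 0.0879 mm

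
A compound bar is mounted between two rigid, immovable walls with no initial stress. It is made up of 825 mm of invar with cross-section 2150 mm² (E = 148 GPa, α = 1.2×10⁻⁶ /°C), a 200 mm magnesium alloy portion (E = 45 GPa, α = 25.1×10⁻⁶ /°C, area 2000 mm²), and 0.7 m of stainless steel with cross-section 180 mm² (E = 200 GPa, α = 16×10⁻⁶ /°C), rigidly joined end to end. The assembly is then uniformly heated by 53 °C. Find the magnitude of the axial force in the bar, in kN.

If the supports were absent, the total length change would be Σ αᵢΔT Lᵢ = 1.2×10⁻⁶×53×825 + 25.1×10⁻⁶×53×200 + 16×10⁻⁶×53×700 = 0.9121 mm.
The walls prevent any net length change, so an axial force P (same in every segment) develops. Compatibility: P · Σ Lᵢ/(AᵢEᵢ) = δ_free.
Σ Lᵢ/(AᵢEᵢ) = 825/(2150×148×10³) + 200/(2000×45×10³) + 700/(180×200×10³) = 2.426×10⁻⁵ mm/N.
Hence P = δ_free / Σ(L/AE) = 0.9121/2.426×10⁻⁵ = 37.6 kN (compressive).

P ≈ 37.6 kN (compressive)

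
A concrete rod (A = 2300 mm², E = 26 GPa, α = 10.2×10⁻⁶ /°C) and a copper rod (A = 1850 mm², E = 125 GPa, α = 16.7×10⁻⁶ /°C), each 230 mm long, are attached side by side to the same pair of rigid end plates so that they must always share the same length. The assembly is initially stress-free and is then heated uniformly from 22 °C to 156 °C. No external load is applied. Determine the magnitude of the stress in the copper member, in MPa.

σ ≈ 22.4 MPa (compressive)

The copper has the larger α, so on heating it would change length more than the concrete if both were free. The rigid plates force a common final length, so the copper is put into compression and the concrete into tension, with equal and opposite forces P (no external load).
Setting the final lengths equal and cancelling L: (α₁ − α₂)ΔT = P/(A₁E₁) + P/(A₂E₂).
|α₁ − α₂|·ΔT = 6.5×10⁻⁶ × 134 = 0.000871.
1/(A₁E₁) + 1/(A₂E₂) = 1/(2300×26×10³) + 1/(1850×125×10³) = 2.105×10⁻⁸ N⁻¹.
P = 0.000871 / 2.105×10⁻⁸ = 41380 N = 41.38 kN.
σ_{copper} = P/A₂ = 41380/1850 = 22.37 MPa, compressive.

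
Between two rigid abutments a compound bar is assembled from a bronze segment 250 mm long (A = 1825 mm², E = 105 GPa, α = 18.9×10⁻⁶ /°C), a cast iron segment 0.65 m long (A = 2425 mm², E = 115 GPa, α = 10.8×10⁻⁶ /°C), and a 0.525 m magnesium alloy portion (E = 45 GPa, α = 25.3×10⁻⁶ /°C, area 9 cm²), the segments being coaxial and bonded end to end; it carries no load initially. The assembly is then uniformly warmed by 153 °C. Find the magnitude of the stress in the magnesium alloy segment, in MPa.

σ ≈ 256 MPa (compressive)

With the walls removed the bar would change length by δ_free = Σ αᵢΔT Lᵢ = 18.9×10⁻⁶×153×250 + 10.8×10⁻⁶×153×650 + 25.3×10⁻⁶×153×525 = 3.829 mm.
The walls prevent any net length change, so an axial force P (same in every segment) develops. Compatibility: P · Σ Lᵢ/(AᵢEᵢ) = δ_free.
Σ Lᵢ/(AᵢEᵢ) = 250/(1825×105×10³) + 650/(2425×115×10³) + 525/(900×45×10³) = 1.66×10⁻⁵ mm/N.
So P = 3.829 / 1.66×10⁻⁵ = 230.7 kN, compressive.
σ_{magnesium alloy} = P / A = 230700 / 900 = 256.3 MPa.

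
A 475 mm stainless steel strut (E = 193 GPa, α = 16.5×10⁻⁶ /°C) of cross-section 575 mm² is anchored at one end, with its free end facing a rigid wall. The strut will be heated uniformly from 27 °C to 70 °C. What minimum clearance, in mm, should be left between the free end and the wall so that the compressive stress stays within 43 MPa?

g ≈ 0.231 mm

Free expansion if unrestrained: δ_free = αΔT L = 16.5×10⁻⁶ × 43 × 475 = 0.337 mm.
At the allowable stress the elastic shortening the wall may impose is σL/E = 43 × 475 / (193×10³) = 0.1058 mm.
The gap must absorb the remainder: g_min = 0.337 − 0.1058 = 0.2312 mm.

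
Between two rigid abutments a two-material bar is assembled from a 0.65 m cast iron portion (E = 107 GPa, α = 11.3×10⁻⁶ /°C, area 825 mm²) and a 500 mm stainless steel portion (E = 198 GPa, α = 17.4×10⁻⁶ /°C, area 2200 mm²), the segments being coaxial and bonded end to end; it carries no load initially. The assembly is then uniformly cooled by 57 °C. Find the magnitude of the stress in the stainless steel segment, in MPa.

Free thermal contraction of the whole bar: Σ αᵢΔT Lᵢ = 11.3×10⁻⁶×57×650 + 17.4×10⁻⁶×57×500 = 0.9146 mm.
Since the ends are fixed, an axial force P builds up, equal in every segment, with P · Σ Lᵢ/(AᵢEᵢ) = δ_free.
Σ Lᵢ/(AᵢEᵢ) = 650/(825×107×10³) + 500/(2200×198×10³) = 8.511×10⁻⁶ mm/N.
P = 0.9146 / 8.511×10⁻⁶ = 107500 N = 107.5 kN, tensile.
σ_{stainless steel} = P / A = 107500 / 2200 = 48.84 MPa.

σ ≈ 48.8 MPa (tensile)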